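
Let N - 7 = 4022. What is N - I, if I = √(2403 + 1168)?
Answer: 4029 - √3571 ≈ 3969.2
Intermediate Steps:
N = 4029 (N = 7 + 4022 = 4029)
I = √3571 ≈ 59.758
N - I = 4029 - √3571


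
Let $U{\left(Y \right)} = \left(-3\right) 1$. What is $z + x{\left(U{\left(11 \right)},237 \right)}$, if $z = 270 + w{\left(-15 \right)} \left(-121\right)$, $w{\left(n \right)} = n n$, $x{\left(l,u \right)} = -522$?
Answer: $-27477$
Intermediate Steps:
$U{\left(Y \right)} = -3$
$w{\left(n \right)} = n^{2}$
$z = -26955$ ($z = 270 + \left(-15\right)^{2} \left(-121\right) = 270 + 225 \left(-121\right) = 270 - 27225 = -26955$)
$z + x{\left(U{\left(11 \right)},237 \right)} = -26955 - 522 = -27477$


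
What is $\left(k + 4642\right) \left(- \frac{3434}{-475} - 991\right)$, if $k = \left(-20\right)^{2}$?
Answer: $- \frac{2356081222}{475} \approx -4.9602 \cdot 10^{6}$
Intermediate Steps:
$k = 400$
$\left(k + 4642\right) \left(- \frac{3434}{-475} - 991\right) = \left(400 + 4642\right) \left(- \frac{3434}{-475} - 991\right) = 5042 \left(\left(-3434\right) \left(- \frac{1}{475}\right) - 991\right) = 5042 \left(\frac{3434}{475} - 991\right) = 5042 \left(- \frac{467291}{475}\right) = - \frac{2356081222}{475}$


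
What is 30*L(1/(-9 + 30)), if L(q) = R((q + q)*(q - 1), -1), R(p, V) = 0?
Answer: 0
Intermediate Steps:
L(q) = 0
30*L(1/(-9 + 30)) = 30*0 = 0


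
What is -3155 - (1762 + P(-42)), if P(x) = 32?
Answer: -4949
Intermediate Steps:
-3155 - (1762 + P(-42)) = -3155 - (1762 + 32) = -3155 - 1*1794 = -3155 - 1794 = -4949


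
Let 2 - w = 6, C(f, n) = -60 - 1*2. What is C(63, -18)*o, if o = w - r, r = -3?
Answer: 62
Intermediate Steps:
C(f, n) = -62 (C(f, n) = -60 - 2 = -62)
w = -4 (w = 2 - 1*6 = 2 - 6 = -4)
o = -1 (o = -4 - 1*(-3) = -4 + 3 = -1)
C(63, -18)*o = -62*(-1) = 62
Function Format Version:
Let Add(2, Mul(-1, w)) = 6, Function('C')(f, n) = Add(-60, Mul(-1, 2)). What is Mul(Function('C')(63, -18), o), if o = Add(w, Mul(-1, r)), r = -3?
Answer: 62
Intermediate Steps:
Function('C')(f, n) = -62 (Function('C')(f, n) = Add(-60, -2) = -62)
w = -4 (w = Add(2, Mul(-1, 6)) = Add(2, -6) = -4)
o = -1 (o = Add(-4, Mul(-1, -3)) = Add(-4, 3) = -1)
Mul(Function('C')(63, -18), o) = Mul(-62, -1) = 62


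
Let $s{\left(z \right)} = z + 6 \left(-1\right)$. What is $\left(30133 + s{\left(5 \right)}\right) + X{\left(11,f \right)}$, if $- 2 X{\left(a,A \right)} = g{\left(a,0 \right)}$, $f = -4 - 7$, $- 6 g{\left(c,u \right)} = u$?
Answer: $30132$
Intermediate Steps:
$g{\left(c,u \right)} = - \frac{u}{6}$
$f = -11$ ($f = -4 - 7 = -11$)
$s{\left(z \right)} = -6 + z$ ($s{\left(z \right)} = z - 6 = -6 + z$)
$X{\left(a,A \right)} = 0$ ($X{\left(a,A \right)} = - \frac{\left(- \frac{1}{6}\right) 0}{2} = \left(- \frac{1}{2}\right) 0 = 0$)
$\left(30133 + s{\left(5 \right)}\right) + X{\left(11,f \right)} = \left(30133 + \left(-6 + 5\right)\right) + 0 = \left(30133 - 1\right) + 0 = 30132 + 0 = 30132$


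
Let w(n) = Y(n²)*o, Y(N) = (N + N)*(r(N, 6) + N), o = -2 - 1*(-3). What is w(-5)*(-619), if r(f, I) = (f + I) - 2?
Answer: -1671300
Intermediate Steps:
r(f, I) = -2 + I + f (r(f, I) = (I + f) - 2 = -2 + I + f)
o = 1 (o = -2 + 3 = 1)
Y(N) = 2*N*(4 + 2*N) (Y(N) = (N + N)*((-2 + 6 + N) + N) = (2*N)*((4 + N) + N) = (2*N)*(4 + 2*N) = 2*N*(4 + 2*N))
w(n) = 4*n²*(2 + n²) (w(n) = (4*n²*(2 + n²))*1 = 4*n²*(2 + n²))
w(-5)*(-619) = (4*(-5)²*(2 + (-5)²))*(-619) = (4*25*(2 + 25))*(-619) = (4*25*27)*(-619) = 2700*(-619) = -1671300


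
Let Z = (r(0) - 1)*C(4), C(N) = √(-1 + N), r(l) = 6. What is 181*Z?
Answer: 905*√3 ≈ 1567.5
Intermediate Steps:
Z = 5*√3 (Z = (6 - 1)*√(-1 + 4) = 5*√3 ≈ 8.6602)
181*Z = 181*(5*√3) = 905*√3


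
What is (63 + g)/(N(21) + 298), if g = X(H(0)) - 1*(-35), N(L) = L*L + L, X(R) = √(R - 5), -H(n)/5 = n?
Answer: 49/380 + I*√5/760 ≈ 0.12895 + 0.0029422*I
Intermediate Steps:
H(n) = -5*n
X(R) = √(-5 + R)
N(L) = L + L² (N(L) = L² + L = L + L²)
g = 35 + I*√5 (g = √(-5 - 5*0) - 1*(-35) = √(-5 + 0) + 35 = √(-5) + 35 = I*√5 + 35 = 35 + I*√5 ≈ 35.0 + 2.2361*I)
(63 + g)/(N(21) + 298) = (63 + (35 + I*√5))/(21*(1 + 21) + 298) = (98 + I*√5)/(21*22 + 298) = (98 + I*√5)/(462 + 298) = (98 + I*√5)/760 = (98 + I*√5)*(1/760) = 49/380 + I*√5/760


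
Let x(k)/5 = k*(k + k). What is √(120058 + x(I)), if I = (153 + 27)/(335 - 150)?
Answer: 7*√3354538/37 ≈ 346.51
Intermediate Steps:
I = 36/37 (I = 180/185 = 180*(1/185) = 36/37 ≈ 0.97297)
x(k) = 10*k² (x(k) = 5*(k*(k + k)) = 5*(k*(2*k)) = 5*(2*k²) = 10*k²)
√(120058 + x(I)) = √(120058 + 10*(36/37)²) = √(120058 + 10*(1296/1369)) = √(120058 + 12960/1369) = √(164372362/1369) = 7*√3354538/37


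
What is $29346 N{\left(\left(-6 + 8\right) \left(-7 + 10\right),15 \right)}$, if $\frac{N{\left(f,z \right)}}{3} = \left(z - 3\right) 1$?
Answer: $1056456$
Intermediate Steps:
$N{\left(f,z \right)} = -9 + 3 z$ ($N{\left(f,z \right)} = 3 \left(z - 3\right) 1 = 3 \left(-3 + z\right) 1 = 3 \left(-3 + z\right) = -9 + 3 z$)
$29346 N{\left(\left(-6 + 8\right) \left(-7 + 10\right),15 \right)} = 29346 \left(-9 + 3 \cdot 15\right) = 29346 \left(-9 + 45\right) = 29346 \cdot 36 = 1056456$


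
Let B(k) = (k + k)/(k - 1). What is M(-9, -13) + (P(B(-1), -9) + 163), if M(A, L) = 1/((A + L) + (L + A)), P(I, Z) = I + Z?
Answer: 6819/44 ≈ 154.98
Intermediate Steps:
B(k) = 2*k/(-1 + k) (B(k) = (2*k)/(-1 + k) = 2*k/(-1 + k))
M(A, L) = 1/(2*A + 2*L) (M(A, L) = 1/((A + L) + (A + L)) = 1/(2*A + 2*L))
M(-9, -13) + (P(B(-1), -9) + 163) = 1/(2*(-9 - 13)) + ((2*(-1)/(-1 - 1) - 9) + 163) = (1/2)/(-22) + ((2*(-1)/(-2) - 9) + 163) = (1/2)*(-1/22) + ((2*(-1)*(-1/2) - 9) + 163) = -1/44 + ((1 - 9) + 163) = -1/44 + (-8 + 163) = -1/44 + 155 = 6819/44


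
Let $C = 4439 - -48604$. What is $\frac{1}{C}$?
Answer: $\frac{1}{53043} \approx 1.8853 \cdot 10^{-5}$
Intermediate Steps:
$C = 53043$ ($C = 4439 + 48604 = 53043$)
$\frac{1}{C} = \frac{1}{53043}$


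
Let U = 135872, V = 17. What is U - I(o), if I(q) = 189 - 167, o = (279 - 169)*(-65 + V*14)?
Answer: 135850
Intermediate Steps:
o = 19030 (o = (279 - 169)*(-65 + 17*14) = 110*(-65 + 238) = 110*173 = 19030)
I(q) = 22
U - I(o) = 135872 - 1*22 = 135872 - 22 = 135850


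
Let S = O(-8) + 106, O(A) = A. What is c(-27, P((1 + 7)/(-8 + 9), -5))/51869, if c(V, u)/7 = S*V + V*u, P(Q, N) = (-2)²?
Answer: -19278/51869 ≈ -0.37167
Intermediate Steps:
P(Q, N) = 4
S = 98 (S = -8 + 106 = 98)
c(V, u) = 686*V + 7*V*u (c(V, u) = 7*(98*V + V*u) = 686*V + 7*V*u)
c(-27, P((1 + 7)/(-8 + 9), -5))/51869 = (7*(-27)*(98 + 4))/51869 = (7*(-27)*102)*(1/51869) = -19278*1/51869 = -19278/51869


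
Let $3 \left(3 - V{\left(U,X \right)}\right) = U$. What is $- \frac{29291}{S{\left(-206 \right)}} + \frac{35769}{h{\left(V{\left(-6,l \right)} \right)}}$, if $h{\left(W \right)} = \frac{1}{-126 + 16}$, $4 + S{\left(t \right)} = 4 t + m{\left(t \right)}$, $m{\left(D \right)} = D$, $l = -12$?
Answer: $- \frac{4068336769}{1034} \approx -3.9346 \cdot 10^{6}$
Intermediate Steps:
$V{\left(U,X \right)} = 3 - \frac{U}{3}$
$S{\left(t \right)} = -4 + 5 t$ ($S{\left(t \right)} = -4 + \left(4 t + t\right) = -4 + 5 t$)
$h{\left(W \right)} = - \frac{1}{110}$ ($h{\left(W \right)} = \frac{1}{-110} = - \frac{1}{110}$)
$- \frac{29291}{S{\left(-206 \right)}} + \frac{35769}{h{\left(V{\left(-6,l \right)} \right)}} = - \frac{29291}{-4 + 5 \left(-206\right)} + \frac{35769}{- \frac{1}{110}} = - \frac{29291}{-4 - 1030} + 35769 \left(-110\right) = - \frac{29291}{-1034} - 3934590 = \left(-29291\right) \left(- \frac{1}{1034}\right) - 3934590 = \frac{29291}{1034} - 3934590 = - \frac{4068336769}{1034}$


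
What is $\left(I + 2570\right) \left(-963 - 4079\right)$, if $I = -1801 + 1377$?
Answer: $-10820132$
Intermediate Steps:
$I = -424$
$\left(I + 2570\right) \left(-963 - 4079\right) = \left(-424 + 2570\right) \left(-963 - 4079\right) = 2146 \left(-5042\right) = -10820132$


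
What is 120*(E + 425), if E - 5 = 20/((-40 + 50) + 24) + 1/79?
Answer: 69395640/1343 ≈ 51672.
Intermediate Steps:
E = 7522/1343 (E = 5 + (20/((-40 + 50) + 24) + 1/79) = 5 + (20/(10 + 24) + 1*(1/79)) = 5 + (20/34 + 1/79) = 5 + (20*(1/34) + 1/79) = 5 + (10/17 + 1/79) = 5 + 807/1343 = 7522/1343 ≈ 5.6009)
120*(E + 425) = 120*(7522/1343 + 425) = 120*(578297/1343) = 69395640/1343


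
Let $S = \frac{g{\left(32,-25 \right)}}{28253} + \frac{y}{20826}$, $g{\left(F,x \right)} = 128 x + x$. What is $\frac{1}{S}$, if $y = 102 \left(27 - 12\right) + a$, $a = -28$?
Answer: $- \frac{294198489}{12363922} \approx -23.795$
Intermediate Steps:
$y = 1502$ ($y = 102 \left(27 - 12\right) - 28 = 102 \cdot 15 - 28 = 1530 - 28 = 1502$)
$g{\left(F,x \right)} = 129 x$
$S = - \frac{12363922}{294198489}$ ($S = \frac{129 \left(-25\right)}{28253} + \frac{1502}{20826} = \left(-3225\right) \frac{1}{28253} + 1502 \cdot \frac{1}{20826} = - \frac{3225}{28253} + \frac{751}{10413} = - \frac{12363922}{294198489} \approx -0.042026$)
$\frac{1}{S} = \frac{1}{- \frac{12363922}{294198489}} = - \frac{294198489}{12363922}$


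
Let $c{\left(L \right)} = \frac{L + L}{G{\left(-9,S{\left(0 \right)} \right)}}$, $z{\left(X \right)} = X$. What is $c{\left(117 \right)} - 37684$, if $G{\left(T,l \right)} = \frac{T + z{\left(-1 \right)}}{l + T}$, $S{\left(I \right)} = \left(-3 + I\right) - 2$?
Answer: $- \frac{186782}{5} \approx -37356.0$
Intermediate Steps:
$S{\left(I \right)} = -5 + I$
$G{\left(T,l \right)} = \frac{-1 + T}{T + l}$ ($G{\left(T,l \right)} = \frac{T - 1}{l + T} = \frac{-1 + T}{T + l}$)
$c{\left(L \right)} = \frac{14 L}{5}$ ($c{\left(L \right)} = \frac{L + L}{\frac{1}{-9 + \left(-5 + 0\right)} \left(-1 - 9\right)} = \frac{2 L}{\frac{1}{-9 - 5} \left(-10\right)} = \frac{2 L}{\frac{1}{-14} \left(-10\right)} = \frac{2 L}{\left(- \frac{1}{14}\right) \left(-10\right)} = \frac{2 L}{\frac{5}{7}} = 2 L \frac{7}{5} = \frac{14 L}{5}$)
$c{\left(117 \right)} - 37684 = \frac{14}{5} \cdot 117 - 37684 = \frac{1638}{5} - 37684 = - \frac{186782}{5}$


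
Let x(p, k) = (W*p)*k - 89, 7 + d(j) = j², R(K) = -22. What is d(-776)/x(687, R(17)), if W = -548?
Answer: 602169/8282383 ≈ 0.072705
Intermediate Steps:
d(j) = -7 + j²
x(p, k) = -89 - 548*k*p (x(p, k) = (-548*p)*k - 89 = -548*k*p - 89 = -89 - 548*k*p)
d(-776)/x(687, R(17)) = (-7 + (-776)²)/(-89 - 548*(-22)*687) = (-7 + 602176)/(-89 + 8282472) = 602169/8282383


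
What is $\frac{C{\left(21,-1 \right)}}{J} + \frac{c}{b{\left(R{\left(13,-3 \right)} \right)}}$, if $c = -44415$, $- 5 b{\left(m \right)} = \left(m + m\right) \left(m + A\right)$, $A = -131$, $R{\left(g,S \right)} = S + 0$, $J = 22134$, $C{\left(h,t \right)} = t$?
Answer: $\frac{819234541}{2965956} \approx 276.21$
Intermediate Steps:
$R{\left(g,S \right)} = S$
$b{\left(m \right)} = - \frac{2 m \left(-131 + m\right)}{5}$ ($b{\left(m \right)} = - \frac{\left(m + m\right) \left(m - 131\right)}{5} = - \frac{2 m \left(-131 + m\right)}{5}$)
$\frac{C{\left(21,-1 \right)}}{J} + \frac{c}{b{\left(R{\left(13,-3 \right)} \right)}} = - \frac{1}{22134} - \frac{44415}{\frac{2}{5} \left(-3\right) \left(131 - -3\right)} = \left(-1\right) \frac{1}{22134} - \frac{44415}{\frac{2}{5} \left(-3\right) \left(131 + 3\right)} = - \frac{1}{22134} - \frac{44415}{\frac{2}{5} \left(-3\right) 134} = - \frac{1}{22134} - \frac{44415}{- \frac{804}{5}} = - \frac{1}{22134} - - \frac{74025}{268} = - \frac{1}{22134} + \frac{74025}{268} = \frac{819234541}{2965956}$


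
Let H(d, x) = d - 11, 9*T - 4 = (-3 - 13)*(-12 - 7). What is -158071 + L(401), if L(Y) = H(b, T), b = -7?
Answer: -158089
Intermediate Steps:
T = 308/9 (T = 4/9 + ((-3 - 13)*(-12 - 7))/9 = 4/9 + (-16*(-19))/9 = 4/9 + (⅑)*304 = 4/9 + 304/9 = 308/9 ≈ 34.222)
H(d, x) = -11 + d
L(Y) = -18 (L(Y) = -11 - 7 = -18)
-158071 + L(401) = -158071 - 18 = -158089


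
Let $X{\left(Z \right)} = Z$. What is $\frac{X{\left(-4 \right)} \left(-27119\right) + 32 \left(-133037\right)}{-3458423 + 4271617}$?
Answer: $- \frac{50594}{9917} \approx -5.1017$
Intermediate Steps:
$\frac{X{\left(-4 \right)} \left(-27119\right) + 32 \left(-133037\right)}{-3458423 + 4271617} = \frac{\left(-4\right) \left(-27119\right) + 32 \left(-133037\right)}{-3458423 + 4271617} = \frac{108476 - 4257184}{813194} = \left(-4148708\right) \frac{1}{813194} = - \frac{50594}{9917}$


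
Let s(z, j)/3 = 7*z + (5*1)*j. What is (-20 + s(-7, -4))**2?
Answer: 51529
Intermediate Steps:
s(z, j) = 15*j + 21*z (s(z, j) = 3*(7*z + (5*1)*j) = 3*(7*z + 5*j) = 3*(5*j + 7*z) = 15*j + 21*z)
(-20 + s(-7, -4))**2 = (-20 + (15*(-4) + 21*(-7)))**2 = (-20 + (-60 - 147))**2 = (-20 - 207)**2 = (-227)**2 = 51529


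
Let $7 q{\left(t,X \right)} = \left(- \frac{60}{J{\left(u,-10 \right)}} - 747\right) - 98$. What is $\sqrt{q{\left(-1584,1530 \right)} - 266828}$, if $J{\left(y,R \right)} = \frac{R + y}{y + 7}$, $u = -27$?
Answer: $\frac{i \sqrt{17907497503}}{259} \approx 516.68 i$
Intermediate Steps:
$J{\left(y,R \right)} = \frac{R + y}{7 + y}$
$q{\left(t,X \right)} = - \frac{32465}{259}$ ($q{\left(t,X \right)} = \frac{\left(- \frac{60}{\frac{1}{7 - 27} \left(-10 - 27\right)} - 747\right) - 98}{7} = \frac{\left(- \frac{60}{\frac{1}{-20} \left(-37\right)} - 747\right) - 98}{7} = \frac{\left(- \frac{60}{\left(- \frac{1}{20}\right) \left(-37\right)} - 747\right) - 98}{7} = \frac{\left(- \frac{60}{\frac{37}{20}} - 747\right) - 98}{7} = \frac{\left(\left(-60\right) \frac{20}{37} - 747\right) - 98}{7} = \frac{\left(- \frac{1200}{37} - 747\right) - 98}{7} = \frac{- \frac{28839}{37} - 98}{7} = \frac{1}{7} \left(- \frac{32465}{37}\right) = - \frac{32465}{259}$)
$\sqrt{q{\left(-1584,1530 \right)} - 266828} = \sqrt{- \frac{32465}{259} - 266828} = \sqrt{- \frac{69140917}{259}} = \frac{i \sqrt{17907497503}}{259}$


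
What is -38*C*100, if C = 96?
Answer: -364800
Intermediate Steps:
-38*C*100 = -38*96*100 = -3648*100 = -364800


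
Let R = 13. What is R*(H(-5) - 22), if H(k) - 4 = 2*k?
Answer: -364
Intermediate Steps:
H(k) = 4 + 2*k
R*(H(-5) - 22) = 13*((4 + 2*(-5)) - 22) = 13*((4 - 10) - 22) = 13*(-6 - 22) = 13*(-28) = -364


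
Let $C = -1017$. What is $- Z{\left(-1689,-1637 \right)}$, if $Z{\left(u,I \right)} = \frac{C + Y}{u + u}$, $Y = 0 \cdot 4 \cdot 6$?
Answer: $- \frac{339}{1126} \approx -0.30107$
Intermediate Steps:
$Y = 0$ ($Y = 0 \cdot 6 = 0$)
$Z{\left(u,I \right)} = - \frac{1017}{2 u}$ ($Z{\left(u,I \right)} = \frac{-1017 + 0}{u + u} = - \frac{1017}{2 u}$)
$- Z{\left(-1689,-1637 \right)} = - \frac{-1017}{2 \left(-1689\right)} = - \frac{\left(-1017\right) \left(-1\right)}{2 \cdot 1689} = \left(-1\right) \frac{339}{1126} = - \frac{339}{1126}$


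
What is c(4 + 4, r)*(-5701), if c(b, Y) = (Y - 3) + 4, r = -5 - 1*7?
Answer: 62711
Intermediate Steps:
r = -12 (r = -5 - 7 = -12)
c(b, Y) = 1 + Y (c(b, Y) = (-3 + Y) + 4 = 1 + Y)
c(4 + 4, r)*(-5701) = (1 - 12)*(-5701) = -11*(-5701) = 62711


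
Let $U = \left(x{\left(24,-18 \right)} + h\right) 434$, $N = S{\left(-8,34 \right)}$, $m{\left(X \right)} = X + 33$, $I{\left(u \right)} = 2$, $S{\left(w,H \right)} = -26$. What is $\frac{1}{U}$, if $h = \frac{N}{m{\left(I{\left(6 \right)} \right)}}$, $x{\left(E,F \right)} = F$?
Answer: $- \frac{5}{40672} \approx -0.00012293$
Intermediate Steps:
$m{\left(X \right)} = 33 + X$
$N = -26$
$h = - \frac{26}{35}$ ($h = - \frac{26}{33 + 2} = - \frac{26}{35} \approx -0.74286$)
$U = - \frac{40672}{5}$ ($U = \left(-18 - \frac{26}{35}\right) 434 = \left(- \frac{656}{35}\right) 434 = - \frac{40672}{5} \approx -8134.4$)
$\frac{1}{U} = \frac{1}{- \frac{40672}{5}} = - \frac{5}{40672}$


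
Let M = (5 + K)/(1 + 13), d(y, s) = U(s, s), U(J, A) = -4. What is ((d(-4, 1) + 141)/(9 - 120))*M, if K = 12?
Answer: -2329/1554 ≈ -1.4987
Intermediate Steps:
d(y, s) = -4
M = 17/14 (M = (5 + 12)/(1 + 13) = 17/14 ≈ 1.2143)
((d(-4, 1) + 141)/(9 - 120))*M = ((-4 + 141)/(9 - 120))*(17/14) = (137/(-111))*(17/14) = (137*(-1/111))*(17/14) = -137/111*17/14 = -2329/1554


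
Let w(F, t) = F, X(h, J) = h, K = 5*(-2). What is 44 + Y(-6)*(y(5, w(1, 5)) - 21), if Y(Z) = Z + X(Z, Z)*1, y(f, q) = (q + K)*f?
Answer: 836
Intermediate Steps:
K = -10
y(f, q) = f*(-10 + q) (y(f, q) = (q - 10)*f = (-10 + q)*f = f*(-10 + q))
Y(Z) = 2*Z (Y(Z) = Z + Z*1 = Z + Z = 2*Z)
44 + Y(-6)*(y(5, w(1, 5)) - 21) = 44 + (2*(-6))*(5*(-10 + 1) - 21) = 44 - 12*(5*(-9) - 21) = 44 - 12*(-45 - 21) = 44 - 12*(-66) = 44 + 792 = 836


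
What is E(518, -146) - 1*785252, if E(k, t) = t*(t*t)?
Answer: -3897388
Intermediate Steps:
E(k, t) = t³ (E(k, t) = t*t² = t³)
E(518, -146) - 1*785252 = (-146)³ - 1*785252 = -3112136 - 785252 = -3897388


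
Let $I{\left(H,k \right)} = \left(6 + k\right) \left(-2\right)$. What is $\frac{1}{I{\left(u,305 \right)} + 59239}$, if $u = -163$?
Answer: $\frac{1}{58617} \approx 1.706 \cdot 10^{-5}$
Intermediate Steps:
$I{\left(H,k \right)} = -12 - 2 k$
$\frac{1}{I{\left(u,305 \right)} + 59239} = \frac{1}{\left(-12 - 610\right) + 59239} = \frac{1}{-622 + 59239} = \frac{1}{58617}$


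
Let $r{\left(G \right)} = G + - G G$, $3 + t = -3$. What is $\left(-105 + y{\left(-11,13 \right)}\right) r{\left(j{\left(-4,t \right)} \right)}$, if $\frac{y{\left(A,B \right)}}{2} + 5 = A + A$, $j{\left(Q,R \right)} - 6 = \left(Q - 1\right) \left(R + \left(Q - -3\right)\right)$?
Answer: $260760$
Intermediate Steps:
$t = -6$ ($t = -3 - 3 = -6$)
$j{\left(Q,R \right)} = 6 + \left(-1 + Q\right) \left(3 + Q + R\right)$ ($j{\left(Q,R \right)} = 6 + \left(Q - 1\right) \left(R + \left(Q - -3\right)\right) = 6 + \left(-1 + Q\right) \left(R + \left(Q + 3\right)\right) = 6 + \left(-1 + Q\right) \left(R + \left(3 + Q\right)\right) = 6 + \left(-1 + Q\right) \left(3 + Q + R\right)$)
$y{\left(A,B \right)} = -10 + 4 A$ ($y{\left(A,B \right)} = -10 + 2 \left(A + A\right) = -10 + 2 \cdot 2 A = -10 + 4 A$)
$r{\left(G \right)} = G - G^{2}$
$\left(-105 + y{\left(-11,13 \right)}\right) r{\left(j{\left(-4,t \right)} \right)} = \left(-105 + \left(-10 + 4 \left(-11\right)\right)\right) \left(3 + \left(-4\right)^{2} - -6 + 2 \left(-4\right) - -24\right) \left(1 - \left(3 + \left(-4\right)^{2} - -6 + 2 \left(-4\right) - -24\right)\right) = \left(-105 - 54\right) \left(3 + 16 + 6 - 8 + 24\right) \left(1 - \left(3 + 16 + 6 - 8 + 24\right)\right) = \left(-105 - 54\right) 41 \left(1 - 41\right) = - 159 \cdot 41 \left(1 - 41\right) = - 159 \cdot 41 \left(-40\right) = \left(-159\right) \left(-1640\right) = 260760$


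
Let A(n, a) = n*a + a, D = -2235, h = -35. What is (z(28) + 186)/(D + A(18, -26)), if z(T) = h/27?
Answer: -4987/73683 ≈ -0.067682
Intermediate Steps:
A(n, a) = a + a*n (A(n, a) = a*n + a = a + a*n)
z(T) = -35/27
(z(28) + 186)/(D + A(18, -26)) = (-35/27 + 186)/(-2235 - 26*(1 + 18)) = 4987/(27*(-2235 - 26*19)) = 4987/(27*(-2235 - 494)) = (4987/27)/(-2729) = (4987/27)*(-1/2729) = -4987/73683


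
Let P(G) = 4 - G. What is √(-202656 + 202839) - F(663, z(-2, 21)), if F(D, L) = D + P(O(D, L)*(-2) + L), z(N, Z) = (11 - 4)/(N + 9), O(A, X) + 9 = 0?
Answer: -648 + √183 ≈ -634.47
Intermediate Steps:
O(A, X) = -9 (O(A, X) = -9 + 0 = -9)
z(N, Z) = 7/(9 + N)
F(D, L) = -14 + D - L (F(D, L) = D + (4 - (-9*(-2) + L)) = D + (4 - (18 + L)) = D + (4 + (-18 - L)) = D + (-14 - L) = -14 + D - L)
√(-202656 + 202839) - F(663, z(-2, 21)) = √(-202656 + 202839) - (-14 + 663 - 7/(9 - 2)) = √183 - (-14 + 663 - 7/7) = √183 - (-14 + 663 - 1*1) = √183 - (-14 + 663 - 1) = √183 - 1*648 = √183 - 648 = -648 + √183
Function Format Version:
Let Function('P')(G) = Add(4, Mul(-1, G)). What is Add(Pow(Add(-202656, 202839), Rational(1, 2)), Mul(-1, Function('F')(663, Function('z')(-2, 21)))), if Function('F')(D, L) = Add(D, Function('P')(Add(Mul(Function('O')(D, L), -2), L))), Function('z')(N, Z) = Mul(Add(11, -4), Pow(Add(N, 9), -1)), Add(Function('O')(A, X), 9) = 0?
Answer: Add(-648, Pow(183, Rational(1, 2))) ≈ -634.47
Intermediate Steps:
Function('O')(A, X) = -9 (Function('O')(A, X) = Add(-9, 0) = -9)
Function('z')(N, Z) = Mul(7, Pow(Add(9, N), -1))
Function('F')(D, L) = Add(-14, D, Mul(-1, L)) (Function('F')(D, L) = Add(D, Add(4, Mul(-1, Add(Mul(-9, -2), L)))) = Add(D, Add(4, Mul(-1, Add(18, L)))) = Add(D, Add(4, Add(-18, Mul(-1, L)))) = Add(D, Add(-14, Mul(-1, L))) = Add(-14, D, Mul(-1, L)))
Add(Pow(Add(-202656, 202839), Rational(1, 2)), Mul(-1, Function('F')(663, Function('z')(-2, 21)))) = Add(Pow(Add(-202656, 202839), Rational(1, 2)), Mul(-1, Add(-14, 663, Mul(-1, Mul(7, Pow(Add(9, -2), -1)))))) = Add(Pow(183, Rational(1, 2)), Mul(-1, Add(-14, 663, Mul(-1, Mul(7, Pow(7, -1)))))) = Add(Pow(183, Rational(1, 2)), Mul(-1, Add(-14, 663, Mul(-1, Mul(7, Rational(1, 7)))))) = Add(Pow(183, Rational(1, 2)), Mul(-1, Add(-14, 663, Mul(-1, 1)))) = Add(Pow(183, Rational(1, 2)), Mul(-1, Add(-14, 663, -1))) = Add(Pow(183, Rational(1, 2)), Mul(-1, 648)) = Add(Pow(183, Rational(1, 2)), -648) = Add(-648, Pow(183, Rational(1, 2)))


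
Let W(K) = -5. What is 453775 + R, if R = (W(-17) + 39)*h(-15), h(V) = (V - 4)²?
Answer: 466049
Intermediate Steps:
h(V) = (-4 + V)²
R = 12274 (R = (-5 + 39)*(-4 - 15)² = 34*(-19)² = 34*361 = 12274)
453775 + R = 453775 + 12274 = 466049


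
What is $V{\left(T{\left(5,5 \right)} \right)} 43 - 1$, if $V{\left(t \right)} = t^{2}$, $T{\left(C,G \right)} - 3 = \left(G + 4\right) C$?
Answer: $99071$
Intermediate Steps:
$T{\left(C,G \right)} = 3 + C \left(4 + G\right)$ ($T{\left(C,G \right)} = 3 + \left(G + 4\right) C = 3 + \left(4 + G\right) C = 3 + C \left(4 + G\right)$)
$V{\left(T{\left(5,5 \right)} \right)} 43 - 1 = \left(3 + 4 \cdot 5 + 5 \cdot 5\right)^{2} \cdot 43 - 1 = \left(3 + 20 + 25\right)^{2} \cdot 43 - 1 = 48^{2} \cdot 43 - 1 = 2304 \cdot 43 - 1 = 99072 - 1 = 99071$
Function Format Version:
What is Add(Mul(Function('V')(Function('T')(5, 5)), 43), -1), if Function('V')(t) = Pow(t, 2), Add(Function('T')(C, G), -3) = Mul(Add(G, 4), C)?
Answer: 99071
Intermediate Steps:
Function('T')(C, G) = Add(3, Mul(C, Add(4, G))) (Function('T')(C, G) = Add(3, Mul(Add(G, 4), C)) = Add(3, Mul(Add(4, G), C)) = Add(3, Mul(C, Add(4, G))))
Add(Mul(Function('V')(Function('T')(5, 5)), 43), -1) = Add(Mul(Pow(Add(3, Mul(4, 5), Mul(5, 5)), 2), 43), -1) = Add(Mul(Pow(Add(3, 20, 25), 2), 43), -1) = Add(Mul(Pow(48, 2), 43), -1) = Add(Mul(2304, 43), -1) = Add(99072, -1) = 99071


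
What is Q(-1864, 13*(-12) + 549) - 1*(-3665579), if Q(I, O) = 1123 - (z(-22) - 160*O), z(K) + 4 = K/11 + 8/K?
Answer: 41025472/11 ≈ 3.7296e+6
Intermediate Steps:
z(K) = -4 + 8/K + K/11 (z(K) = -4 + (K/11 + 8/K) = -4 + (8/K + K/11) = -4 + 8/K + K/11)
Q(I, O) = 12423/11 + 160*O (Q(I, O) = 1123 - ((-4 + 8/(-22) + (1/11)*(-22)) - 160*O) = 1123 - ((-4 + 8*(-1/22) - 2) - 160*O) = 1123 - ((-4 - 4/11 - 2) - 160*O) = 1123 - (-70/11 - 160*O) = 1123 + (70/11 + 160*O) = 12423/11 + 160*O)
Q(-1864, 13*(-12) + 549) - 1*(-3665579) = (12423/11 + 160*(13*(-12) + 549)) - 1*(-3665579) = (12423/11 + 160*(-156 + 549)) + 3665579 = (12423/11 + 160*393) + 3665579 = (12423/11 + 62880) + 3665579 = 704103/11 + 3665579 = 41025472/11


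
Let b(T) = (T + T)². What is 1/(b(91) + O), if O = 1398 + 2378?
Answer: 1/36900 ≈ 2.7100e-5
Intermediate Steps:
b(T) = 4*T² (b(T) = (2*T)² = 4*T²)
O = 3776
1/(b(91) + O) = 1/(4*91² + 3776) = 1/(4*8281 + 3776) = 1/(33124 + 3776) = 1/36900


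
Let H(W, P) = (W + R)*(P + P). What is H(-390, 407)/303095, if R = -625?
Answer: -165242/60619 ≈ -2.7259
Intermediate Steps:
H(W, P) = 2*P*(-625 + W) (H(W, P) = (W - 625)*(P + P) = (-625 + W)*(2*P) = 2*P*(-625 + W))
H(-390, 407)/303095 = (2*407*(-625 - 390))/303095 = (2*407*(-1015))*(1/303095) = -826210*1/303095 = -165242/60619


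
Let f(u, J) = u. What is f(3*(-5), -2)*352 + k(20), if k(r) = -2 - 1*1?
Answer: -5283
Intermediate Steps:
k(r) = -3 (k(r) = -2 - 1 = -3)
f(3*(-5), -2)*352 + k(20) = (3*(-5))*352 - 3 = -15*352 - 3 = -5280 - 3 = -5283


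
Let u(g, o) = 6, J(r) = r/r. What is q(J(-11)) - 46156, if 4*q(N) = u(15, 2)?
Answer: -92309/2 ≈ -46155.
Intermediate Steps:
J(r) = 1
q(N) = 3/2 (q(N) = (¼)*6 = 3/2)
q(J(-11)) - 46156 = 3/2 - 46156 = -92309/2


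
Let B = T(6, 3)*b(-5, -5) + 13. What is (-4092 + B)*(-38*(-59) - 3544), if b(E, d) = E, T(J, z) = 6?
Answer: 5349918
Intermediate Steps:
B = -17 (B = 6*(-5) + 13 = -30 + 13 = -17)
(-4092 + B)*(-38*(-59) - 3544) = (-4092 - 17)*(-38*(-59) - 3544) = -4109*(2242 - 3544) = -4109*(-1302) = 5349918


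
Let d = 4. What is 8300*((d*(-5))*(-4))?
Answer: 664000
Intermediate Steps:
8300*((d*(-5))*(-4)) = 8300*((4*(-5))*(-4)) = 8300*(-20*(-4)) = 8300*80 = 664000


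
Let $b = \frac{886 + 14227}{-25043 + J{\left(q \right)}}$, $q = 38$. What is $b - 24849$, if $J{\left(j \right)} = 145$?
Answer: $- \frac{618705515}{24898} \approx -24850.0$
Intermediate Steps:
$b = - \frac{15113}{24898}$ ($b = \frac{886 + 14227}{-25043 + 145} = \frac{15113}{-24898} = 15113 \left(- \frac{1}{24898}\right) = - \frac{15113}{24898} \approx -0.607$)
$b - 24849 = - \frac{15113}{24898} - 24849 = - \frac{618705515}{24898}$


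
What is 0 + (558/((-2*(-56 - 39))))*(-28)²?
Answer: 218736/95 ≈ 2302.5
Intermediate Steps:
0 + (558/((-2*(-56 - 39))))*(-28)² = 0 + (558/((-2*(-95))))*784 = 0 + (558/190)*784 = 0 + (558*(1/190))*784 = 0 + (279/95)*784 = 0 + 218736/95 = 218736/95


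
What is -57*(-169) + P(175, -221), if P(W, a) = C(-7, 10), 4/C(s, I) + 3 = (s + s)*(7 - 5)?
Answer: 298619/31 ≈ 9632.9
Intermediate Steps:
C(s, I) = 4/(-3 + 4*s) (C(s, I) = 4/(-3 + (s + s)*(7 - 5)) = 4/(-3 + (2*s)*2) = 4/(-3 + 4*s))
P(W, a) = -4/31 (P(W, a) = 4/(-3 + 4*(-7)) = 4/(-3 - 28) = 4/(-31) = 4*(-1/31) = -4/31)
-57*(-169) + P(175, -221) = -57*(-169) - 4/31 = 9633 - 4/31 = 298619/31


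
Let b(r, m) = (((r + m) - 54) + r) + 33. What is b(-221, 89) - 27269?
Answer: -27643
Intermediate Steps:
b(r, m) = -21 + m + 2*r (b(r, m) = (((m + r) - 54) + r) + 33 = ((-54 + m + r) + r) + 33 = (-54 + m + 2*r) + 33 = -21 + m + 2*r)
b(-221, 89) - 27269 = (-21 + 89 + 2*(-221)) - 27269 = (-21 + 89 - 442) - 27269 = -374 - 27269 = -27643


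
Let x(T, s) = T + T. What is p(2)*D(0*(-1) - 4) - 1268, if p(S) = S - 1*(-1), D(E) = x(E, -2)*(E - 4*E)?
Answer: -1556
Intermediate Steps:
x(T, s) = 2*T
D(E) = -6*E² (D(E) = (2*E)*(E - 4*E) = (2*E)*(-3*E) = -6*E²)
p(S) = 1 + S (p(S) = S + 1 = 1 + S)
p(2)*D(0*(-1) - 4) - 1268 = (1 + 2)*(-6*(0*(-1) - 4)²) - 1268 = 3*(-6*(0 - 4)²) - 1268 = 3*(-6*(-4)²) - 1268 = 3*(-6*16) - 1268 = 3*(-96) - 1268 = -288 - 1268 = -1556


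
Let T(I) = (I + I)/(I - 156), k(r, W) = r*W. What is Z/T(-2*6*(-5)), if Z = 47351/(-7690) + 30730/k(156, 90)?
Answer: 21424717/6747975 ≈ 3.1750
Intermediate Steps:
k(r, W) = W*r
Z = -21424717/5398380 (Z = 47351/(-7690) + 30730/((90*156)) = 47351*(-1/7690) + 30730/14040 = -47351/7690 + 30730*(1/14040) = -47351/7690 + 3073/1404 = -21424717/5398380 ≈ -3.9687)
T(I) = 2*I/(-156 + I) (T(I) = (2*I)/(-156 + I) = 2*I/(-156 + I))
Z/T(-2*6*(-5)) = -21424717/(5398380*(2*(-2*6*(-5))/(-156 - 2*6*(-5)))) = -21424717/(5398380*(2*(-12*(-5))/(-156 - 12*(-5)))) = -21424717/(5398380*(2*60/(-156 + 60))) = -21424717/(5398380*(2*60/(-96))) = -21424717/(5398380*(2*60*(-1/96))) = -21424717/(5398380*(-5/4)) = -21424717/5398380*(-⅘) = 21424717/6747975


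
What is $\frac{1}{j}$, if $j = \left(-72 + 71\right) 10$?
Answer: $- \frac{1}{10} \approx -0.1$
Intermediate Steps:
$j = -10$ ($j = \left(-1\right) 10 = -10$)
$\frac{1}{j} = \frac{1}{-10} = - \frac{1}{10}$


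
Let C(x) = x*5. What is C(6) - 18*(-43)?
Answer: 804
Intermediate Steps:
C(x) = 5*x
C(6) - 18*(-43) = 5*6 - 18*(-43) = 30 + 774 = 804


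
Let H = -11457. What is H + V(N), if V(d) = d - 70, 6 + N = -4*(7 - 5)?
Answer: -11541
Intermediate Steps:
N = -14 (N = -6 - 4*(7 - 5) = -6 - 4*2 = -6 - 8 = -14)
V(d) = -70 + d
H + V(N) = -11457 + (-70 - 14) = -11457 - 84 = -11541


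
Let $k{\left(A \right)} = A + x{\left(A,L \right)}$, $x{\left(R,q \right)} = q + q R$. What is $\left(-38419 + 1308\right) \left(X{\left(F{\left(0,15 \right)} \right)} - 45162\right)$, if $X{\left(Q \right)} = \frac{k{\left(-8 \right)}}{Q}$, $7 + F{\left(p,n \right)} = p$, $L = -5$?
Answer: $\frac{11733050871}{7} \approx 1.6762 \cdot 10^{9}$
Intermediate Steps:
$x{\left(R,q \right)} = q + R q$
$F{\left(p,n \right)} = -7 + p$
$k{\left(A \right)} = -5 - 4 A$ ($k{\left(A \right)} = A - 5 \left(1 + A\right) = A - \left(5 + 5 A\right) = -5 - 4 A$)
$X{\left(Q \right)} = \frac{27}{Q}$ ($X{\left(Q \right)} = \frac{-5 - -32}{Q} = \frac{-5 + 32}{Q} = \frac{27}{Q}$)
$\left(-38419 + 1308\right) \left(X{\left(F{\left(0,15 \right)} \right)} - 45162\right) = \left(-38419 + 1308\right) \left(\frac{27}{-7 + 0} - 45162\right) = - 37111 \left(\frac{27}{-7} - 45162\right) = - 37111 \left(27 \left(- \frac{1}{7}\right) - 45162\right) = - 37111 \left(- \frac{27}{7} - 45162\right) = \left(-37111\right) \left(- \frac{316161}{7}\right) = \frac{11733050871}{7}$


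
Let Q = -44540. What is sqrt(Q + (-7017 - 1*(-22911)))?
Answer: I*sqrt(28646) ≈ 169.25*I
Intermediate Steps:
sqrt(Q + (-7017 - 1*(-22911))) = sqrt(-44540 + (-7017 - 1*(-22911))) = sqrt(-44540 + (-7017 + 22911)) = sqrt(-44540 + 15894) = sqrt(-28646) = I*sqrt(28646)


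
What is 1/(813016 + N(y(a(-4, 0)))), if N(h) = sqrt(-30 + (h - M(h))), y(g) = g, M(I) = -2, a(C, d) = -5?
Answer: 813016/660995016289 - I*sqrt(33)/660995016289 ≈ 1.23e-6 - 8.6908e-12*I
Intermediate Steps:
N(h) = sqrt(-28 + h) (N(h) = sqrt(-30 + (h - 1*(-2))) = sqrt(-30 + (h + 2)) = sqrt(-30 + (2 + h)) = sqrt(-28 + h))
1/(813016 + N(y(a(-4, 0)))) = 1/(813016 + sqrt(-28 - 5)) = 1/(813016 + sqrt(-33)) = 1/(813016 + I*sqrt(33))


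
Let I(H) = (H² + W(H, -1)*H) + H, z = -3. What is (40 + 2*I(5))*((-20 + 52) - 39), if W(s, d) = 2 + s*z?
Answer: 210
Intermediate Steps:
W(s, d) = 2 - 3*s (W(s, d) = 2 + s*(-3) = 2 - 3*s)
I(H) = H + H² + H*(2 - 3*H) (I(H) = (H² + (2 - 3*H)*H) + H = (H² + H*(2 - 3*H)) + H = H + H² + H*(2 - 3*H))
(40 + 2*I(5))*((-20 + 52) - 39) = (40 + 2*(5*(3 - 2*5)))*((-20 + 52) - 39) = (40 + 2*(5*(3 - 10)))*(32 - 39) = (40 + 2*(5*(-7)))*(-7) = (40 + 2*(-35))*(-7) = (40 - 70)*(-7) = -30*(-7) = 210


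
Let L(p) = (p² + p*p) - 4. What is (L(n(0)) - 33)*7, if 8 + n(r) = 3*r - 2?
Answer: 1141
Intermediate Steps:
n(r) = -10 + 3*r (n(r) = -8 + (3*r - 2) = -8 + (-2 + 3*r) = -10 + 3*r)
L(p) = -4 + 2*p² (L(p) = (p² + p²) - 4 = 2*p² - 4 = -4 + 2*p²)
(L(n(0)) - 33)*7 = ((-4 + 2*(-10 + 3*0)²) - 33)*7 = ((-4 + 2*(-10 + 0)²) - 33)*7 = ((-4 + 2*(-10)²) - 33)*7 = ((-4 + 2*100) - 33)*7 = ((-4 + 200) - 33)*7 = (196 - 33)*7 = 163*7 = 1141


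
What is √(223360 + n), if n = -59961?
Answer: √163399 ≈ 404.23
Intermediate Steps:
√(223360 + n) = √(223360 - 59961) = √163399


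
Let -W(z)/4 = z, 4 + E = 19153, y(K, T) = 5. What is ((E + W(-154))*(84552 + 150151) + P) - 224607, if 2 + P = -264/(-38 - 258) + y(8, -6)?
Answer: 171631167100/37 ≈ 4.6387e+9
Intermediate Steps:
E = 19149 (E = -4 + 19153 = 19149)
W(z) = -4*z
P = 144/37 (P = -2 + (-264/(-38 - 258) + 5) = -2 + (-264/(-296) + 5) = -2 + (-264*(-1/296) + 5) = -2 + (33/37 + 5) = -2 + 218/37 = 144/37 ≈ 3.8919)
((E + W(-154))*(84552 + 150151) + P) - 224607 = ((19149 - 4*(-154))*(84552 + 150151) + 144/37) - 224607 = ((19149 + 616)*234703 + 144/37) - 224607 = (19765*234703 + 144/37) - 224607 = (4638904795 + 144/37) - 224607 = 171639477559/37 - 224607 = 171631167100/37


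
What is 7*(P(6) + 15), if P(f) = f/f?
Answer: 112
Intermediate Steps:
P(f) = 1
7*(P(6) + 15) = 7*(1 + 15) = 7*16 = 112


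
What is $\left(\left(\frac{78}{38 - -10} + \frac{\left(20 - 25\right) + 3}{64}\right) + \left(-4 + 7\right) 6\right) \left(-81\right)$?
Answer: $- \frac{50787}{32} \approx -1587.1$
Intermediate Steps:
$\left(\left(\frac{78}{38 - -10} + \frac{\left(20 - 25\right) + 3}{64}\right) + \left(-4 + 7\right) 6\right) \left(-81\right) = \left(\left(\frac{78}{38 + 10} + \left(-5 + 3\right) \frac{1}{64}\right) + 3 \cdot 6\right) \left(-81\right) = \left(\left(\frac{78}{48} - \frac{1}{32}\right) + 18\right) \left(-81\right) = \left(\left(78 \cdot \frac{1}{48} - \frac{1}{32}\right) + 18\right) \left(-81\right) = \left(\left(\frac{13}{8} - \frac{1}{32}\right) + 18\right) \left(-81\right) = \left(\frac{51}{32} + 18\right) \left(-81\right) = \frac{627}{32} \left(-81\right) = - \frac{50787}{32}$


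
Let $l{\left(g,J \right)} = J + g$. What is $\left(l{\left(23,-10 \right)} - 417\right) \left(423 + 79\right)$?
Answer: $-202808$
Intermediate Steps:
$\left(l{\left(23,-10 \right)} - 417\right) \left(423 + 79\right) = \left(\left(-10 + 23\right) - 417\right) \left(423 + 79\right) = \left(13 - 417\right) 502 = \left(-404\right) 502 = -202808$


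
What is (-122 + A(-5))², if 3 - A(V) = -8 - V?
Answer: 13456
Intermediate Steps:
A(V) = 11 + V (A(V) = 3 - (-8 - V) = 3 + (8 + V) = 11 + V)
(-122 + A(-5))² = (-122 + (11 - 5))² = (-122 + 6)² = (-116)² = 13456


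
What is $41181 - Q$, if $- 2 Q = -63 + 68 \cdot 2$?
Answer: $\frac{82435}{2} \approx 41218.0$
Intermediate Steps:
$Q = - \frac{73}{2}$ ($Q = - \frac{-63 + 68 \cdot 2}{2} = - \frac{-63 + 136}{2} = \left(- \frac{1}{2}\right) 73 = - \frac{73}{2} \approx -36.5$)
$41181 - Q = 41181 - - \frac{73}{2} = 41181 + \frac{73}{2} = \frac{82435}{2}$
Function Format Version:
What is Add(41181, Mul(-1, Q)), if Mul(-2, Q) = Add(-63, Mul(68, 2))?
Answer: Rational(82435, 2) ≈ 41218.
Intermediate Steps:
Q = Rational(-73, 2) (Q = Mul(Rational(-1, 2), Add(-63, Mul(68, 2))) = Mul(Rational(-1, 2), Add(-63, 136)) = Mul(Rational(-1, 2), 73) = Rational(-73, 2) ≈ -36.500)
Add(41181, Mul(-1, Q)) = Add(41181, Mul(-1, Rational(-73, 2))) = Add(41181, Rational(73, 2)) = Rational(82435, 2)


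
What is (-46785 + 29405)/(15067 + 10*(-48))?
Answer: -17380/14587 ≈ -1.1915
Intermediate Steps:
(-46785 + 29405)/(15067 + 10*(-48)) = -17380/(15067 - 480) = -17380/14587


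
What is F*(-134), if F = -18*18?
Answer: 43416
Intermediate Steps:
F = -324
F*(-134) = -324*(-134) = 43416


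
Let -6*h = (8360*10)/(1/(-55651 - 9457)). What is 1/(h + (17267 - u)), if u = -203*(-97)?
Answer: 3/2721507128 ≈ 1.1023e-9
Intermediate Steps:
u = 19691
h = 2721514400/3 (h = -8360*10/(6*(1/(-55651 - 9457))) = -41800/(3*(1/(-65108))) = -41800/(3*(-1/65108)) = -41800*(-65108)/3 = -1/6*(-5443028800) = 2721514400/3 ≈ 9.0717e+8)
1/(h + (17267 - u)) = 1/(2721514400/3 + (17267 - 1*19691)) = 1/(2721514400/3 + (17267 - 19691)) = 1/(2721514400/3 - 2424) = 1/(2721507128/3) = 3/2721507128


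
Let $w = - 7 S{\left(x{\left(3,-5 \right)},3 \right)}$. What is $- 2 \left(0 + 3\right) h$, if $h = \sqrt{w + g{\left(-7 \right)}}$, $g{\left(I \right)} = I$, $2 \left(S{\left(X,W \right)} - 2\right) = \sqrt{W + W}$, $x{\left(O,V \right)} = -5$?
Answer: $- 3 i \sqrt{84 + 14 \sqrt{6}} \approx - 32.629 i$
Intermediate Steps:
$S{\left(X,W \right)} = 2 + \frac{\sqrt{2} \sqrt{W}}{2}$ ($S{\left(X,W \right)} = 2 + \frac{\sqrt{W + W}}{2} = 2 + \frac{\sqrt{2 W}}{2} = 2 + \frac{\sqrt{2} \sqrt{W}}{2}$)
$w = -14 - \frac{7 \sqrt{6}}{2}$ ($w = - 7 \left(2 + \frac{\sqrt{2} \sqrt{3}}{2}\right) = - 7 \left(2 + \frac{\sqrt{6}}{2}\right) = -14 - \frac{7 \sqrt{6}}{2} \approx -22.573$)
$h = \sqrt{-21 - \frac{7 \sqrt{6}}{2}}$ ($h = \sqrt{\left(-14 - \frac{7 \sqrt{6}}{2}\right) - 7} = \sqrt{-21 - \frac{7 \sqrt{6}}{2}} \approx 5.4381 i$)
$- 2 \left(0 + 3\right) h = - 2 \left(0 + 3\right) \frac{\sqrt{-84 - 14 \sqrt{6}}}{2} = \left(-2\right) 3 \frac{\sqrt{-84 - 14 \sqrt{6}}}{2} = - 6 \frac{\sqrt{-84 - 14 \sqrt{6}}}{2} = - 3 \sqrt{-84 - 14 \sqrt{6}}$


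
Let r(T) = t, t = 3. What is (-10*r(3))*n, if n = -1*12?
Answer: 360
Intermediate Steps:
r(T) = 3
n = -12
(-10*r(3))*n = -10*3*(-12) = -30*(-12) = 360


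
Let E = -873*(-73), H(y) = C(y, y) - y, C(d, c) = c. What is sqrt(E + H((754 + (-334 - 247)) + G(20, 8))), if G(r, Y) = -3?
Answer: 3*sqrt(7081) ≈ 252.45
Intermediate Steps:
H(y) = 0 (H(y) = y - y = 0)
E = 63729
sqrt(E + H((754 + (-334 - 247)) + G(20, 8))) = sqrt(63729 + 0) = sqrt(63729) = 3*sqrt(7081)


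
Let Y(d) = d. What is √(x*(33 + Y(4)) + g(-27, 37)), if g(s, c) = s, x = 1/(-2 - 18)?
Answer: I*√2885/10 ≈ 5.3712*I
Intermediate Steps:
x = -1/20 (x = 1/(-20) = -1/20 ≈ -0.050000)
√(x*(33 + Y(4)) + g(-27, 37)) = √(-(33 + 4)/20 - 27) = √(-1/20*37 - 27) = √(-37/20 - 27) = √(-577/20) = I*√2885/10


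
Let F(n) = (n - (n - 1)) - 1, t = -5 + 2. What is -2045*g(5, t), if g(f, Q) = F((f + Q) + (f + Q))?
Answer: 0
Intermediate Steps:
t = -3
F(n) = 0 (F(n) = (n - (-1 + n)) - 1 = (n + (1 - n)) - 1 = 1 - 1 = 0)
g(f, Q) = 0
-2045*g(5, t) = -2045*0 = 0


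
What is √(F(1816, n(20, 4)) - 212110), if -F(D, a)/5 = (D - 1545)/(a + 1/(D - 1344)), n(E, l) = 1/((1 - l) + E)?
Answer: I*√56036617590/489 ≈ 484.09*I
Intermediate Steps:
n(E, l) = 1/(1 + E - l)
F(D, a) = -5*(-1545 + D)/(a + 1/(-1344 + D)) (F(D, a) = -5*(D - 1545)/(a + 1/(D - 1344)) = -5*(-1545 + D)/(a + 1/(-1344 + D)))
√(F(1816, n(20, 4)) - 212110) = √(5*(-2076480 - 1*1816² + 2889*1816)/(1 - 1344/(1 + 20 - 1*4) + 1816/(1 + 20 - 1*4)) - 212110) = √(5*(-2076480 - 1*3297856 + 5246424)/(1 - 1344/(1 + 20 - 4) + 1816/(1 + 20 - 4)) - 212110) = √(5*(-2076480 - 3297856 + 5246424)/(1 - 1344/17 + 1816/17) - 212110) = √(5*(-127912)/(1 - 1344*1/17 + 1816*(1/17)) - 212110) = √(5*(-127912)/(1 - 1344/17 + 1816/17) - 212110) = √(5*(-127912)/(489/17) - 212110) = √(5*(17/489)*(-127912) - 212110) = √(-10872520/489 - 212110) = √(-114594310/489) = I*√56036617590/489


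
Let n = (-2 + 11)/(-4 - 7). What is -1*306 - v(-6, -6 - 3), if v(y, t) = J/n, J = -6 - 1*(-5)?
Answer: -2765/9 ≈ -307.22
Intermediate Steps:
J = -1 (J = -6 + 5 = -1)
n = -9/11 (n = 9/(-11) = 9*(-1/11) = -9/11 ≈ -0.81818)
v(y, t) = 11/9 (v(y, t) = -1/(-9/11) = -1*(-11/9) = 11/9)
-1*306 - v(-6, -6 - 3) = -1*306 - 1*11/9 = -306 - 11/9 = -2765/9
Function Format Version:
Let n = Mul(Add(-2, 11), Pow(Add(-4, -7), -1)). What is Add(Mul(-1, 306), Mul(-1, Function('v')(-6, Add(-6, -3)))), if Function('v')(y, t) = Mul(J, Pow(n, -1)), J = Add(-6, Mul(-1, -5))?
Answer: Rational(-2765, 9) ≈ -307.22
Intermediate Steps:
J = -1 (J = Add(-6, 5) = -1)
n = Rational(-9, 11) (n = Mul(9, Pow(-11, -1)) = Mul(9, Rational(-1, 11)) = Rational(-9, 11) ≈ -0.81818)
Function('v')(y, t) = Rational(11, 9) (Function('v')(y, t) = Mul(-1, Pow(Rational(-9, 11), -1)) = Mul(-1, Rational(-11, 9)) = Rational(11, 9))
Add(Mul(-1, 306), Mul(-1, Function('v')(-6, Add(-6, -3)))) = Add(Mul(-1, 306), Mul(-1, Rational(11, 9))) = Add(-306, Rational(-11, 9)) = Rational(-2765, 9)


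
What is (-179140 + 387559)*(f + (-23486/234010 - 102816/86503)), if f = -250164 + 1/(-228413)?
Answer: -5240743811747640240760236/100514466587465 ≈ -5.2139e+10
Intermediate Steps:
f = -57140709733/228413 (f = -250164 - 1/228413 = -57140709733/228413 ≈ -2.5016e+5)
(-179140 + 387559)*(f + (-23486/234010 - 102816/86503)) = (-179140 + 387559)*(-57140709733/228413 + (-23486/234010 - 102816/86503)) = 208419*(-57140709733/228413 + (-23486*1/234010 - 102816*1/86503)) = 208419*(-57140709733/228413 + (-11743/117005 - 102816/86503)) = 208419*(-57140709733/228413 - 13045790809/10121283515) = 208419*(-25145230577575174244/100514466587465) = -5240743811747640240760236/100514466587465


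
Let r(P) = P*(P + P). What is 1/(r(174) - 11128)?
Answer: 1/49424 ≈ 2.0233e-5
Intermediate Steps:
r(P) = 2*P² (r(P) = P*(2*P) = 2*P²)
1/(r(174) - 11128) = 1/(2*174² - 11128) = 1/(2*30276 - 11128) = 1/(60552 - 11128) = 1/49424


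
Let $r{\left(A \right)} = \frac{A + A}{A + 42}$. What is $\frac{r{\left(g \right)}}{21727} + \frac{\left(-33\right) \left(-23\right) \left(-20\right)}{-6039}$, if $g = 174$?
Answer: $\frac{59968289}{23856246} \approx 2.5137$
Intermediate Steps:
$r{\left(A \right)} = \frac{2 A}{42 + A}$
$\frac{r{\left(g \right)}}{21727} + \frac{\left(-33\right) \left(-23\right) \left(-20\right)}{-6039} = \frac{2 \cdot 174 \frac{1}{42 + 174}}{21727} + \frac{\left(-33\right) \left(-23\right) \left(-20\right)}{-6039} = 2 \cdot 174 \cdot \frac{1}{216} \cdot \frac{1}{21727} + 759 \left(-20\right) \left(- \frac{1}{6039}\right) = 2 \cdot 174 \cdot \frac{1}{216} \cdot \frac{1}{21727} - - \frac{460}{183} = \frac{29}{18} \cdot \frac{1}{21727} + \frac{460}{183} = \frac{29}{391086} + \frac{460}{183} = \frac{59968289}{23856246}$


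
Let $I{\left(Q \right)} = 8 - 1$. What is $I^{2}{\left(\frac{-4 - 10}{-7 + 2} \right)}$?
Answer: $49$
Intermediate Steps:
$I{\left(Q \right)} = 7$ ($I{\left(Q \right)} = 8 - 1 = 7$)
$I^{2}{\left(\frac{-4 - 10}{-7 + 2} \right)} = 7^{2} = 49$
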